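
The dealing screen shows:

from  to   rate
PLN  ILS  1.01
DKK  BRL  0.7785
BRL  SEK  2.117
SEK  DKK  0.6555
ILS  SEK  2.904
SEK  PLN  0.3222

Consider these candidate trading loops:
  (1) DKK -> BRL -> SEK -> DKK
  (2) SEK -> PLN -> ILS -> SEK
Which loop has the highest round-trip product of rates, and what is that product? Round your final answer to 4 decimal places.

1.0803

(1) 0.7785 × 2.117 × 0.6555 = 1.08032
(2) 0.3222 × 1.01 × 2.904 = 0.94503
Highest is cycle (1) at 1.0803 (>1, arbitrage).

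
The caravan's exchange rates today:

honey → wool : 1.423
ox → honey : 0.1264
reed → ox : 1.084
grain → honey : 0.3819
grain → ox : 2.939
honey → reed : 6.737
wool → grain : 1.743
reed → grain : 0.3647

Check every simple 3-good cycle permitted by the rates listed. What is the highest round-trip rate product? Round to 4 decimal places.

wool→grain→honey→wool: 1.743 × 0.3819 × 1.423 = 0.94722
reed→grain→honey→reed: 0.3647 × 0.3819 × 6.737 = 0.93832
reed→ox→honey→reed: 1.084 × 0.1264 × 6.737 = 0.92309
Maximum is wool→grain→honey→wool at 0.9472; no arbitrage — every cycle loses value.

0.9472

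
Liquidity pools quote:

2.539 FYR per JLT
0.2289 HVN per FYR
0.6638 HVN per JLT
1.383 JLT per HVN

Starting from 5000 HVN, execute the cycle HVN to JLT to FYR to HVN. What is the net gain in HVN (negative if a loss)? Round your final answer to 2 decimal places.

-981.16

5000 HVN × 1.383 = 6915 JLT
6915 JLT × 2.539 = 17557.185 FYR
17557.185 FYR × 0.2289 = 4018.8396465 HVN
Net change: 4018.8396465 − 5000 = -981.1603535 HVN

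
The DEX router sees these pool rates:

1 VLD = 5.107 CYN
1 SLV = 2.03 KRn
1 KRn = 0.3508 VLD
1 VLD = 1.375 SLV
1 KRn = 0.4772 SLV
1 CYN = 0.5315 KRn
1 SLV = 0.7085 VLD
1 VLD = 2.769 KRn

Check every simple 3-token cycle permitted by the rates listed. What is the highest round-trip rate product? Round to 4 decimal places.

0.9792

VLD→SLV→KRn→VLD: 1.375 × 2.03 × 0.3508 = 0.97917
VLD→CYN→KRn→VLD: 5.107 × 0.5315 × 0.3508 = 0.95220
VLD→KRn→SLV→VLD: 2.769 × 0.4772 × 0.7085 = 0.93619
Maximum is VLD→SLV→KRn→VLD at 0.9792; no arbitrage — every cycle loses value.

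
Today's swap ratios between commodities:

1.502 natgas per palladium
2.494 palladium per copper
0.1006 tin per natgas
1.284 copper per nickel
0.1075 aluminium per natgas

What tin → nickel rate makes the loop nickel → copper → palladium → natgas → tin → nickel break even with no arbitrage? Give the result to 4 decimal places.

2.0667

Known legs of the cycle: 1.284 × 2.494 × 1.502 × 0.1006 = 0.4838707683552
For no arbitrage the full-cycle product must be 1, so the missing rate is 1 / 0.4838707683552 ≈ 2.066668.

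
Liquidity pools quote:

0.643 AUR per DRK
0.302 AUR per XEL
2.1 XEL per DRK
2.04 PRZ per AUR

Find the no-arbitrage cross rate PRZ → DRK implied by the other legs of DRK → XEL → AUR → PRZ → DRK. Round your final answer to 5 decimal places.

Known legs of the cycle: 2.1 × 0.302 × 2.04 = 1.293768
For no arbitrage the full-cycle product must be 1, so the missing rate is 1 / 1.293768 ≈ 0.7729361.

0.77294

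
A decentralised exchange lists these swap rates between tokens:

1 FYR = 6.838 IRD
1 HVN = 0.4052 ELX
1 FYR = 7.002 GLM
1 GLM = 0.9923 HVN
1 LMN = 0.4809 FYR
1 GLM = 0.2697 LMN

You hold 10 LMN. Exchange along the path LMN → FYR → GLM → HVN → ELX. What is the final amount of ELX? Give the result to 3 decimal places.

10 LMN × 0.4809 = 4.809 FYR
4.809 FYR × 7.002 = 33.672618 GLM
33.672618 GLM × 0.9923 = 33.4133388414 HVN
33.4133388414 HVN × 0.4052 = 13.53908489853528 ELX

13.539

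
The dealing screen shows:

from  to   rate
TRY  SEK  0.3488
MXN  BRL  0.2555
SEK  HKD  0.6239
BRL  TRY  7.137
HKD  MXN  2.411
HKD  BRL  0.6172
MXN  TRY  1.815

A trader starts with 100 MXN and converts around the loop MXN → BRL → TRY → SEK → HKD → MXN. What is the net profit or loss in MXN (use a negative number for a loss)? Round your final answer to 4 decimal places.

100 MXN × 0.2555 = 25.55 BRL
25.55 BRL × 7.137 = 182.35035 TRY
182.35035 TRY × 0.3488 = 63.60380208 SEK
63.60380208 SEK × 0.6239 = 39.682412117712 HKD
39.682412117712 HKD × 2.411 = 95.674295615803632 MXN
Net change: 95.674295615803632 − 100 = -4.325704384196368 MXN

-4.3257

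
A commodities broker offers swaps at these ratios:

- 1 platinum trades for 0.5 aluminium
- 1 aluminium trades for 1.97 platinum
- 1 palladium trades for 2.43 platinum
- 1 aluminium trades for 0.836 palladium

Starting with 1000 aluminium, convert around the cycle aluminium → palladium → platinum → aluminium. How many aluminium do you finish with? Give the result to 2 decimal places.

1000 aluminium × 0.836 = 836 palladium
836 palladium × 2.43 = 2031.48 platinum
2031.48 platinum × 0.5 = 1015.74 aluminium

1015.74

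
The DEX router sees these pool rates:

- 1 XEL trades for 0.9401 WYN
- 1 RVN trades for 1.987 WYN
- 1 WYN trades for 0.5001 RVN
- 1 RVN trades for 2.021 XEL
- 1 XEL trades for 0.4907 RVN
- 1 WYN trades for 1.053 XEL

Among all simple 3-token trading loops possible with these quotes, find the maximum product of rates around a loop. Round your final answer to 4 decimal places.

WYN→XEL→RVN→WYN: 1.053 × 0.4907 × 1.987 = 1.02670
WYN→RVN→XEL→WYN: 0.5001 × 2.021 × 0.9401 = 0.95016
Maximum is WYN→XEL→RVN→WYN at 1.0267; arbitrage exists.

1.0267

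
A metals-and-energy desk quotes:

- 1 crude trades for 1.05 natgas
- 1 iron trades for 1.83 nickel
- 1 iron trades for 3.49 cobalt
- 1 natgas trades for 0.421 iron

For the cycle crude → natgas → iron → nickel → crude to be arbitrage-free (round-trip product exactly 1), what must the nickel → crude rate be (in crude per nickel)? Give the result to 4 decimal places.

Known legs of the cycle: 1.05 × 0.421 × 1.83 = 0.8089515
For no arbitrage the full-cycle product must be 1, so the missing rate is 1 / 0.8089515 ≈ 1.236168.

1.2362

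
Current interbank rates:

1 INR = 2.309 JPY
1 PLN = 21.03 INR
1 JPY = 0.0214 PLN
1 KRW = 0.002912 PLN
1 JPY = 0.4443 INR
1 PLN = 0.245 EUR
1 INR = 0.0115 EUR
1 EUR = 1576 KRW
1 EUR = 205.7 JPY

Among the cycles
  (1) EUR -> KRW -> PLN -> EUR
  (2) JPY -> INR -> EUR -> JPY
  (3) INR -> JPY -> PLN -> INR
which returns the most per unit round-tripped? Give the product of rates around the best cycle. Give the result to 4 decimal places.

1.1244

(1) 1576 × 0.002912 × 0.245 = 1.12438
(2) 0.4443 × 0.0115 × 205.7 = 1.05101
(3) 2.309 × 0.0214 × 21.03 = 1.03915
Highest is cycle (1) at 1.1244 (>1, arbitrage).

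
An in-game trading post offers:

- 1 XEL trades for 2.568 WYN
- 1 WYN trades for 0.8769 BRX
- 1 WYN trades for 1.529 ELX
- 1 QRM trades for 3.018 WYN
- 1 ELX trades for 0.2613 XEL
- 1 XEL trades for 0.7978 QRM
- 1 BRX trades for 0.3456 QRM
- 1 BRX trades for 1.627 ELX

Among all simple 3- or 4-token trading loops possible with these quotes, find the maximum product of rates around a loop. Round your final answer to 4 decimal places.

WYN→ELX→XEL→WYN: 1.529 × 0.2613 × 2.568 = 1.02599
WYN→ELX→XEL→QRM→WYN: 1.529 × 0.2613 × 0.7978 × 3.018 = 0.96197
WYN→BRX→ELX→XEL→WYN: 0.8769 × 1.627 × 0.2613 × 2.568 = 0.95735
WYN→BRX→QRM→WYN: 0.8769 × 0.3456 × 3.018 = 0.91462
Maximum is WYN→ELX→XEL→WYN at 1.0260; arbitrage exists.

1.0260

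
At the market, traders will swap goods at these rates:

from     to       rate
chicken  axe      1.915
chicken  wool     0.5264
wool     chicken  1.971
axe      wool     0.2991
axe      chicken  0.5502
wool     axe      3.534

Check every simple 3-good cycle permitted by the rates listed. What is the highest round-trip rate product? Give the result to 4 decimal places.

1.1289

axe→wool→chicken→axe: 0.2991 × 1.971 × 1.915 = 1.12894
axe→chicken→wool→axe: 0.5502 × 0.5264 × 3.534 = 1.02354
Maximum is axe→wool→chicken→axe at 1.1289; arbitrage exists.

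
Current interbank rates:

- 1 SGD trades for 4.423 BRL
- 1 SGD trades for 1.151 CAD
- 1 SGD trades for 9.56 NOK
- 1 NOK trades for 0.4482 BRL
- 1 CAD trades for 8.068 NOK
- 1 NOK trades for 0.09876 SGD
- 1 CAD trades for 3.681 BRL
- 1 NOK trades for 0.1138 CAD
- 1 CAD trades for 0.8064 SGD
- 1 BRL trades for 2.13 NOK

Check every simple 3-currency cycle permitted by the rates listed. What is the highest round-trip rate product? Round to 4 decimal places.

NOK→SGD→BRL→NOK: 0.09876 × 4.423 × 2.13 = 0.93042
NOK→SGD→CAD→NOK: 0.09876 × 1.151 × 8.068 = 0.91711
NOK→CAD→BRL→NOK: 0.1138 × 3.681 × 2.13 = 0.89225
NOK→CAD→SGD→NOK: 0.1138 × 0.8064 × 9.56 = 0.87731
Maximum is NOK→SGD→BRL→NOK at 0.9304; no arbitrage — every cycle loses value.

0.9304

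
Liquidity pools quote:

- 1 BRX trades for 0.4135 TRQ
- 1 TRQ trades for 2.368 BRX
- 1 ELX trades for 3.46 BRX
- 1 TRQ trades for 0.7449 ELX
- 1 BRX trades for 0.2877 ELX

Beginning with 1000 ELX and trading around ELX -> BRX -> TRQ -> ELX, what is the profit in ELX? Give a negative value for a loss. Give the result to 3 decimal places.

65.736

1000 ELX × 3.46 = 3460 BRX
3460 BRX × 0.4135 = 1430.71 TRQ
1430.71 TRQ × 0.7449 = 1065.735879 ELX
Net change: 1065.735879 − 1000 = 65.735879 ELX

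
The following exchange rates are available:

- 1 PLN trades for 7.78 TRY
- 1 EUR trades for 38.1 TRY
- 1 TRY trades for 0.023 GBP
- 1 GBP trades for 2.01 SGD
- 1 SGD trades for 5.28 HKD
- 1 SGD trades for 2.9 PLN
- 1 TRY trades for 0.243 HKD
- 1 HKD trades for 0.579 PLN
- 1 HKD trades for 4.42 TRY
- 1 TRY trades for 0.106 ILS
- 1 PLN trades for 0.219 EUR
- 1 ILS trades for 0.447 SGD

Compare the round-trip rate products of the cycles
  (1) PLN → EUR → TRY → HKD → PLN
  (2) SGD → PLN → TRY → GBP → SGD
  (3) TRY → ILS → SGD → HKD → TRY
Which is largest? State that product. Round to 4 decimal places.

(1) 0.219 × 38.1 × 0.243 × 0.579 = 1.17396
(2) 2.9 × 7.78 × 0.023 × 2.01 = 1.04304
(3) 0.106 × 0.447 × 5.28 × 4.42 = 1.10578
Highest is cycle (1) at 1.1740 (>1, arbitrage).

1.1740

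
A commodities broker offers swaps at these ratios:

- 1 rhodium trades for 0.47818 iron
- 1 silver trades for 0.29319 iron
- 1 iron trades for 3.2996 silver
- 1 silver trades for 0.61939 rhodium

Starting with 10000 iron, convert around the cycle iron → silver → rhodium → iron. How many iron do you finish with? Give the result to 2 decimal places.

9772.75

10000 iron × 3.2996 = 32996 silver
32996 silver × 0.61939 = 20437.39244 rhodium
20437.39244 rhodium × 0.47818 = 9772.7523169592 iron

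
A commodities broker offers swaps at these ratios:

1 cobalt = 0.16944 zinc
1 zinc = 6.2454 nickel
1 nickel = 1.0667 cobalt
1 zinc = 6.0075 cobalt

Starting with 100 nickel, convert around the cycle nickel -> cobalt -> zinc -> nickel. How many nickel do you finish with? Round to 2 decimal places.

100 nickel × 1.0667 = 106.67 cobalt
106.67 cobalt × 0.16944 = 18.0741648 zinc
18.0741648 zinc × 6.2454 = 112.88038884192 nickel

112.88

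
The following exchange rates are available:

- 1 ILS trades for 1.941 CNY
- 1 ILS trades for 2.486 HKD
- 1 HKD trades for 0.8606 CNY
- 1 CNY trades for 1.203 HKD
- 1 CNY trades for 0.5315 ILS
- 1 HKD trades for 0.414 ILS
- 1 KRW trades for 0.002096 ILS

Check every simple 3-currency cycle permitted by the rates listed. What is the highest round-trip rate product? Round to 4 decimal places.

HKD→CNY→ILS→HKD: 0.8606 × 0.5315 × 2.486 = 1.13712
HKD→ILS→CNY→HKD: 0.414 × 1.941 × 1.203 = 0.96670
Maximum is HKD→CNY→ILS→HKD at 1.1371; arbitrage exists.

1.1371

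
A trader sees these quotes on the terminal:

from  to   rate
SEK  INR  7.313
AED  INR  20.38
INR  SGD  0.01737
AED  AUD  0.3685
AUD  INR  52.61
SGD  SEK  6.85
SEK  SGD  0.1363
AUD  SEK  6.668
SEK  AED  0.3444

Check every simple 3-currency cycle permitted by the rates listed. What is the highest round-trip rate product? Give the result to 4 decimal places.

0.8701

INR→SGD→SEK→INR: 0.01737 × 6.85 × 7.313 = 0.87013
AUD→SEK→AED→AUD: 6.668 × 0.3444 × 0.3685 = 0.84625
Maximum is INR→SGD→SEK→INR at 0.8701; no arbitrage — every cycle loses value.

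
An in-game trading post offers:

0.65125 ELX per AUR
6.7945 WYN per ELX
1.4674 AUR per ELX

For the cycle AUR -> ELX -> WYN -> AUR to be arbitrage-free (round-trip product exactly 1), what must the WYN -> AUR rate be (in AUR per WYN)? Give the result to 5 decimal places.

0.22599

Known legs of the cycle: 0.65125 × 6.7945 = 4.424918125
For no arbitrage the full-cycle product must be 1, so the missing rate is 1 / 4.424918125 ≈ 0.2259929.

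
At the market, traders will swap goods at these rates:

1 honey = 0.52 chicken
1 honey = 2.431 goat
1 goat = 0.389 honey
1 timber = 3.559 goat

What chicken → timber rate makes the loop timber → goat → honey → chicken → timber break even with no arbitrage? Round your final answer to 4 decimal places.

Known legs of the cycle: 3.559 × 0.389 × 0.52 = 0.71991452
For no arbitrage the full-cycle product must be 1, so the missing rate is 1 / 0.71991452 ≈ 1.389054.

1.3891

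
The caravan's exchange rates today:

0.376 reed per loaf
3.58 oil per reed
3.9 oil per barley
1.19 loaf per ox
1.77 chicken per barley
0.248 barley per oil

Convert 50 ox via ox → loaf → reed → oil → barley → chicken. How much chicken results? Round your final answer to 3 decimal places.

35.157

50 ox × 1.19 = 59.5 loaf
59.5 loaf × 0.376 = 22.372 reed
22.372 reed × 3.58 = 80.09176 oil
80.09176 oil × 0.248 = 19.86275648 barley
19.86275648 barley × 1.77 = 35.1570789696 chicken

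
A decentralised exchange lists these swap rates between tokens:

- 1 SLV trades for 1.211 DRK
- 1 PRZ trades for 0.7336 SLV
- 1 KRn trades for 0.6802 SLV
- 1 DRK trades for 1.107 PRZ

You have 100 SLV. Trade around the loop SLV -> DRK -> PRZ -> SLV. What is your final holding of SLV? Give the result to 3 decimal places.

98.345

100 SLV × 1.211 = 121.1 DRK
121.1 DRK × 1.107 = 134.0577 PRZ
134.0577 PRZ × 0.7336 = 98.34472872 SLV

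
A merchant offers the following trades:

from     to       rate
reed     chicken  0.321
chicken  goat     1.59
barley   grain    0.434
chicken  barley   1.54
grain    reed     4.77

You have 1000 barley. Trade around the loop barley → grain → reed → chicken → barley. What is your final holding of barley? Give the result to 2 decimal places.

1000 barley × 0.434 = 434 grain
434 grain × 4.77 = 2070.18 reed
2070.18 reed × 0.321 = 664.52778 chicken
664.52778 chicken × 1.54 = 1023.3727812 barley

1023.37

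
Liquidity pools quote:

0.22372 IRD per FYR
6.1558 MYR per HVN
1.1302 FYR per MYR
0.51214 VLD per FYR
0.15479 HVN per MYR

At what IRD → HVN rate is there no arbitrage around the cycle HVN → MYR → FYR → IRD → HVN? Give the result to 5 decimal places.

0.64247

Known legs of the cycle: 6.1558 × 1.1302 × 0.22372 = 1.5564838359952
For no arbitrage the full-cycle product must be 1, so the missing rate is 1 / 1.5564838359952 ≈ 0.6424737.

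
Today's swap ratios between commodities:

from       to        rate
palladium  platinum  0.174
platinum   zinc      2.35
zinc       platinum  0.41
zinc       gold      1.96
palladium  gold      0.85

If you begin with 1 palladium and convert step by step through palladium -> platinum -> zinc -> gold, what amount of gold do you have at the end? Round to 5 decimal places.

1 palladium × 0.174 = 0.174 platinum
0.174 platinum × 2.35 = 0.4089 zinc
0.4089 zinc × 1.96 = 0.801444 gold

0.80144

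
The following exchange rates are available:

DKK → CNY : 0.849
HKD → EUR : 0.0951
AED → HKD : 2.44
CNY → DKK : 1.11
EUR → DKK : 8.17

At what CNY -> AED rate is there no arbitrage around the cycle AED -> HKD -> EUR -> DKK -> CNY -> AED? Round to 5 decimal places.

Known legs of the cycle: 2.44 × 0.0951 × 8.17 × 0.849 = 1.60953375852
For no arbitrage the full-cycle product must be 1, so the missing rate is 1 / 1.60953375852 ≈ 0.6212979.

0.62130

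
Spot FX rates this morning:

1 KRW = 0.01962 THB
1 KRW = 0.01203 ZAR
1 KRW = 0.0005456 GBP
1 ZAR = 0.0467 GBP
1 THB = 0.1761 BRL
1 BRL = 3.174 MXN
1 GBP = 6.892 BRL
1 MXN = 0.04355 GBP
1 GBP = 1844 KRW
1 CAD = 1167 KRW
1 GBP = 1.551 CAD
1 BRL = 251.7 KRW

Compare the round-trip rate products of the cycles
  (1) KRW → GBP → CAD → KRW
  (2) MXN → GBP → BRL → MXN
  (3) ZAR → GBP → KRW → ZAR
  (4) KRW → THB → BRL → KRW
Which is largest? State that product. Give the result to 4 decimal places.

1.0360

(1) 0.0005456 × 1.551 × 1167 = 0.98755
(2) 0.04355 × 6.892 × 3.174 = 0.95267
(3) 0.0467 × 1844 × 0.01203 = 1.03596
(4) 0.01962 × 0.1761 × 251.7 = 0.86964
Highest is cycle (3) at 1.0360 (>1, arbitrage).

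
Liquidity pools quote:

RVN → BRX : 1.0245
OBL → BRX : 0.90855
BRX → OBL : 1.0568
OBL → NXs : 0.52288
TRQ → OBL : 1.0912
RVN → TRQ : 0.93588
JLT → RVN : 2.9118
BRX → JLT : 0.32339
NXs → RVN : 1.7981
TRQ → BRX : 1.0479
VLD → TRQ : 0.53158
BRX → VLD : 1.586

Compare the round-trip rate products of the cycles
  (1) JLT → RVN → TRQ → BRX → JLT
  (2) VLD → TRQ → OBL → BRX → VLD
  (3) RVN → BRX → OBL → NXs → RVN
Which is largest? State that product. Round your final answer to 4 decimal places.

1.0179

(1) 2.9118 × 0.93588 × 1.0479 × 0.32339 = 0.92348
(2) 0.53158 × 1.0912 × 0.90855 × 1.586 = 0.83584
(3) 1.0245 × 1.0568 × 0.52288 × 1.7981 = 1.01794
Highest is cycle (3) at 1.0179 (>1, arbitrage).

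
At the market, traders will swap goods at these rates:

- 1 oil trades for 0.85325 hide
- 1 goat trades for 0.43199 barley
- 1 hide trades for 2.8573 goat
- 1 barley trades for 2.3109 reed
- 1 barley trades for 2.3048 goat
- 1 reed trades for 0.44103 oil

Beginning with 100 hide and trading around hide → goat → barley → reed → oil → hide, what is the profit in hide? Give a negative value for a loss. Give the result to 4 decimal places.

7.3384

100 hide × 2.8573 = 285.73 goat
285.73 goat × 0.43199 = 123.4325027 barley
123.4325027 barley × 2.3109 = 285.24017048943 reed
285.24017048943 reed × 0.44103 = 125.7994723909533129 oil
125.7994723909533129 oil × 0.85325 = 107.338399817580914231925 hide
Net change: 107.338399817580914231925 − 100 = 7.338399817580914231925 hide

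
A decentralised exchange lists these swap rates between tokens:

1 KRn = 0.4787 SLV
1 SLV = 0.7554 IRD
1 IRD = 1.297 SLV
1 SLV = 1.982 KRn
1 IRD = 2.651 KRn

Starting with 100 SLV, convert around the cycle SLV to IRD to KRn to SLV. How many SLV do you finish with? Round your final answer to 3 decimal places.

95.863

100 SLV × 0.7554 = 75.54 IRD
75.54 IRD × 2.651 = 200.25654 KRn
200.25654 KRn × 0.4787 = 95.862805698 SLV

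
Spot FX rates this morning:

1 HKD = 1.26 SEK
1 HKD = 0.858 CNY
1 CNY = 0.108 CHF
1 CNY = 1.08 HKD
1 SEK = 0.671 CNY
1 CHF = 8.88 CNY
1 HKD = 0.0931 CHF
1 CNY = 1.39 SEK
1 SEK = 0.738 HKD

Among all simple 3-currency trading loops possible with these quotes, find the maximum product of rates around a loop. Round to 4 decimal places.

CNY→HKD→SEK→CNY: 1.08 × 1.26 × 0.671 = 0.91310
CHF→CNY→HKD→CHF: 8.88 × 1.08 × 0.0931 = 0.89287
CNY→SEK→HKD→CNY: 1.39 × 0.738 × 0.858 = 0.88015
Maximum is CNY→HKD→SEK→CNY at 0.9131; no arbitrage — every cycle loses value.

0.9131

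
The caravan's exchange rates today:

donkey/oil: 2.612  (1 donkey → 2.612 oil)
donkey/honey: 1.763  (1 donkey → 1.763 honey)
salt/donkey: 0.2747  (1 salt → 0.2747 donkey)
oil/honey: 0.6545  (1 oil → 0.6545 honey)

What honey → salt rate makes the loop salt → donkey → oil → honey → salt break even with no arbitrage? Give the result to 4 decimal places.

Known legs of the cycle: 0.2747 × 2.612 × 0.6545 = 0.4696144838
For no arbitrage the full-cycle product must be 1, so the missing rate is 1 / 0.4696144838 ≈ 2.129406.

2.1294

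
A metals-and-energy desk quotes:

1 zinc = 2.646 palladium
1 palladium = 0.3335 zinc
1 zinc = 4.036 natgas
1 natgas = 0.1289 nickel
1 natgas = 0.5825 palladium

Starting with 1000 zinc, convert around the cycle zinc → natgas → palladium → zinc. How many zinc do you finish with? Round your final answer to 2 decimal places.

784.05

1000 zinc × 4.036 = 4036 natgas
4036 natgas × 0.5825 = 2350.97 palladium
2350.97 palladium × 0.3335 = 784.048495 zinc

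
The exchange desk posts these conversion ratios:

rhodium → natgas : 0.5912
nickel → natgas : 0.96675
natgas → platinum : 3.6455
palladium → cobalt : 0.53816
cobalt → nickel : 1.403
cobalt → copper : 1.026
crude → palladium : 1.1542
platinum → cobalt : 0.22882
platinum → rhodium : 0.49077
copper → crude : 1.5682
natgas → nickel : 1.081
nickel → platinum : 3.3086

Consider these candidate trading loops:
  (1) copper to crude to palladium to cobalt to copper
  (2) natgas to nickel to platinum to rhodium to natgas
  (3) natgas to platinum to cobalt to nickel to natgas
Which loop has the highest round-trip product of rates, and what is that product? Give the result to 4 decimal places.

1.1314

(1) 1.5682 × 1.1542 × 0.53816 × 1.026 = 0.99940
(2) 1.081 × 3.3086 × 0.49077 × 0.5912 = 1.03773
(3) 3.6455 × 0.22882 × 1.403 × 0.96675 = 1.13142
Highest is cycle (3) at 1.1314 (>1, arbitrage).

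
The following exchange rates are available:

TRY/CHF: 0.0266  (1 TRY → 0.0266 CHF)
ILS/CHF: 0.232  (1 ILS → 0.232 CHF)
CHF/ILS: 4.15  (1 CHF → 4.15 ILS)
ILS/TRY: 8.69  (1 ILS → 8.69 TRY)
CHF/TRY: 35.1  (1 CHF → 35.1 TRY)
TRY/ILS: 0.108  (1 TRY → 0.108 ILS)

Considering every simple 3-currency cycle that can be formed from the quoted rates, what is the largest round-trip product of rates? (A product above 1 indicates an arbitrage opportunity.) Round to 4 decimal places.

TRY→CHF→ILS→TRY: 0.0266 × 4.15 × 8.69 = 0.95929
TRY→ILS→CHF→TRY: 0.108 × 0.232 × 35.1 = 0.87947
Maximum is TRY→CHF→ILS→TRY at 0.9593; no arbitrage — every cycle loses value.

0.9593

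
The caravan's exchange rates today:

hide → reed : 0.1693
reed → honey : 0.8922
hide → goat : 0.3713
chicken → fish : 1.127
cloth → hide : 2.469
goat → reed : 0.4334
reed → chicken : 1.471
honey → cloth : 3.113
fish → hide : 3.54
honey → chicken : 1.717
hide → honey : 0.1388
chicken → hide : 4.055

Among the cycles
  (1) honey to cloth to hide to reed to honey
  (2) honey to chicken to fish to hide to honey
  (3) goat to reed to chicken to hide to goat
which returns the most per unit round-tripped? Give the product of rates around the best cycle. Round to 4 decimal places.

1.1610

(1) 3.113 × 2.469 × 0.1693 × 0.8922 = 1.16097
(2) 1.717 × 1.127 × 3.54 × 0.1388 = 0.95080
(3) 0.4334 × 1.471 × 4.055 × 0.3713 = 0.95988
Highest is cycle (1) at 1.1610 (>1, arbitrage).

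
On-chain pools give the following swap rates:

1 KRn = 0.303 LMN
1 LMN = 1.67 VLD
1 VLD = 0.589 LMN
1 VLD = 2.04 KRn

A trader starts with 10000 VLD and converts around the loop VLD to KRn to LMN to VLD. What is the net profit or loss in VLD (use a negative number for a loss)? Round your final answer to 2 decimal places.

10000 VLD × 2.04 = 20400 KRn
20400 KRn × 0.303 = 6181.2 LMN
6181.2 LMN × 1.67 = 10322.604 VLD
Net change: 10322.604 − 10000 = 322.604 VLD

322.60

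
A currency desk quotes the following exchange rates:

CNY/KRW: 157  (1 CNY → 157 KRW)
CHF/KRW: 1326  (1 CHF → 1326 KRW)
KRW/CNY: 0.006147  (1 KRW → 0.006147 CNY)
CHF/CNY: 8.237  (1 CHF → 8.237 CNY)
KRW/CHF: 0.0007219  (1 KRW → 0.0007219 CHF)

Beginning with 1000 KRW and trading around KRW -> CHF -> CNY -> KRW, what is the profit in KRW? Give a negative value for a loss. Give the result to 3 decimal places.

1000 KRW × 0.0007219 = 0.7219 CHF
0.7219 CHF × 8.237 = 5.9462903 CNY
5.9462903 CNY × 157 = 933.5675771 KRW
Net change: 933.5675771 − 1000 = -66.4324229 KRW

-66.432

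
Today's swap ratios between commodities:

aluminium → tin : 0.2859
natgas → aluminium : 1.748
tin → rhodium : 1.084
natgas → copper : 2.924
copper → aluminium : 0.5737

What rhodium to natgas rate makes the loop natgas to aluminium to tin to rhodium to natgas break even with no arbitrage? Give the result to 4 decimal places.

Known legs of the cycle: 1.748 × 0.2859 × 1.084 = 0.5417324688
For no arbitrage the full-cycle product must be 1, so the missing rate is 1 / 0.5417324688 ≈ 1.845930.

1.8459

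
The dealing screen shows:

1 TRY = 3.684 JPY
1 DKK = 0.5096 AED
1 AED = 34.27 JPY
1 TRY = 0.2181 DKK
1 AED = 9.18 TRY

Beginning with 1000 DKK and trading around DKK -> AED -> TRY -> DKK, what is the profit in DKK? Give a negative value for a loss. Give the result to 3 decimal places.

1000 DKK × 0.5096 = 509.6 AED
509.6 AED × 9.18 = 4678.128 TRY
4678.128 TRY × 0.2181 = 1020.2997168 DKK
Net change: 1020.2997168 − 1000 = 20.2997168 DKK

20.300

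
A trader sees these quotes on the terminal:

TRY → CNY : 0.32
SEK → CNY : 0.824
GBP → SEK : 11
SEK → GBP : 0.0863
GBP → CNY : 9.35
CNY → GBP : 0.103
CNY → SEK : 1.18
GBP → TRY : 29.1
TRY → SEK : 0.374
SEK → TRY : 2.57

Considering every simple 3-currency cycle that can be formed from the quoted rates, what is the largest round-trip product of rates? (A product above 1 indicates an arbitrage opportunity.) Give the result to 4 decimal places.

CNY→SEK→TRY→CNY: 1.18 × 2.57 × 0.32 = 0.97043
CNY→GBP→TRY→CNY: 0.103 × 29.1 × 0.32 = 0.95914
CNY→SEK→GBP→CNY: 1.18 × 0.0863 × 9.35 = 0.95215
SEK→GBP→TRY→SEK: 0.0863 × 29.1 × 0.374 = 0.93924
CNY→GBP→SEK→CNY: 0.103 × 11 × 0.824 = 0.93359
Maximum is CNY→SEK→TRY→CNY at 0.9704; no arbitrage — every cycle loses value.

0.9704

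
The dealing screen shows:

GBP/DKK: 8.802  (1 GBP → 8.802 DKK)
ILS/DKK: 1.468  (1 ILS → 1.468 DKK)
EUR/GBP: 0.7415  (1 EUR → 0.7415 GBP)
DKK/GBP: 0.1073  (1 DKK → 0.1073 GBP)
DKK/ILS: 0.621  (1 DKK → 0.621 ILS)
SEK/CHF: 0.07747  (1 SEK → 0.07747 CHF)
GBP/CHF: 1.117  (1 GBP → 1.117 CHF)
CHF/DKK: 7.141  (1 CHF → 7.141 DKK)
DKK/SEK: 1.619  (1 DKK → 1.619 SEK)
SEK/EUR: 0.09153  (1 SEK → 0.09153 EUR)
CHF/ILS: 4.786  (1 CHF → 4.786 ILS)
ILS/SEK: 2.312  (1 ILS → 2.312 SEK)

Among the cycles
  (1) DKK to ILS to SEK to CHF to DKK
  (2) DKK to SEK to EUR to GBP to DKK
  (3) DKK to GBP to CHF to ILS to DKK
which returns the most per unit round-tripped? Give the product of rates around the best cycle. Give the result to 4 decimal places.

0.9672

(1) 0.621 × 2.312 × 0.07747 × 7.141 = 0.79428
(2) 1.619 × 0.09153 × 0.7415 × 8.802 = 0.96717
(3) 0.1073 × 1.117 × 4.786 × 1.468 = 0.84208
Highest is cycle (2) at 0.9672 (≤1, no arbitrage).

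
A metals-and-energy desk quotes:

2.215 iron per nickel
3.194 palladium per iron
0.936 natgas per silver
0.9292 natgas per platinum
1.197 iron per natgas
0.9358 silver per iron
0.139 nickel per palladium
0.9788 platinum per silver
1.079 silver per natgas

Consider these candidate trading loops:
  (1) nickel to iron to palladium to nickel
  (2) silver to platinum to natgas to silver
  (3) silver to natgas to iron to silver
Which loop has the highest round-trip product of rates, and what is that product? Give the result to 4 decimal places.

(1) 2.215 × 3.194 × 0.139 = 0.98338
(2) 0.9788 × 0.9292 × 1.079 = 0.98135
(3) 0.936 × 1.197 × 0.9358 = 1.04846
Highest is cycle (3) at 1.0485 (>1, arbitrage).

1.0485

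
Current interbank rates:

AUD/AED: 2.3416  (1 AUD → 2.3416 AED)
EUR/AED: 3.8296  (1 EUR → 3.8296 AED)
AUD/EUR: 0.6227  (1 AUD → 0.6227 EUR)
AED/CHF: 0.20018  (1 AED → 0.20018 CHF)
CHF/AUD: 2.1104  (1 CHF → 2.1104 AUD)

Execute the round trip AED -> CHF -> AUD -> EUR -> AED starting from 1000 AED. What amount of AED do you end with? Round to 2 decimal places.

1007.44

1000 AED × 0.20018 = 200.18 CHF
200.18 CHF × 2.1104 = 422.459872 AUD
422.459872 AUD × 0.6227 = 263.0657622944 EUR
263.0657622944 EUR × 3.8296 = 1007.43664328263424 AED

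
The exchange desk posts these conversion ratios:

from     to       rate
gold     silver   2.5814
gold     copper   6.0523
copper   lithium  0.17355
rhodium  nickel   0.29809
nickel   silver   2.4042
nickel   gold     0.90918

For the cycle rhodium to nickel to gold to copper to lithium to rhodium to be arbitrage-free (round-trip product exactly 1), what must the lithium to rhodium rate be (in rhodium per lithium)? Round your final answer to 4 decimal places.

3.5128

Known legs of the cycle: 0.29809 × 0.90918 × 6.0523 × 0.17355 = 0.284670422303906223
For no arbitrage the full-cycle product must be 1, so the missing rate is 1 / 0.284670422303906223 ≈ 3.512834.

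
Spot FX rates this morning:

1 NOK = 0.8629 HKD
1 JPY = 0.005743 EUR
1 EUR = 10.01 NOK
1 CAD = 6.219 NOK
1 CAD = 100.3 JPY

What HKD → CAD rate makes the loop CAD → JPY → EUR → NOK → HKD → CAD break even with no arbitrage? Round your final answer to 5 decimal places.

Known legs of the cycle: 100.3 × 0.005743 × 10.01 × 0.8629 = 4.9754721057041
For no arbitrage the full-cycle product must be 1, so the missing rate is 1 / 4.9754721057041 ≈ 0.2009860.

0.20099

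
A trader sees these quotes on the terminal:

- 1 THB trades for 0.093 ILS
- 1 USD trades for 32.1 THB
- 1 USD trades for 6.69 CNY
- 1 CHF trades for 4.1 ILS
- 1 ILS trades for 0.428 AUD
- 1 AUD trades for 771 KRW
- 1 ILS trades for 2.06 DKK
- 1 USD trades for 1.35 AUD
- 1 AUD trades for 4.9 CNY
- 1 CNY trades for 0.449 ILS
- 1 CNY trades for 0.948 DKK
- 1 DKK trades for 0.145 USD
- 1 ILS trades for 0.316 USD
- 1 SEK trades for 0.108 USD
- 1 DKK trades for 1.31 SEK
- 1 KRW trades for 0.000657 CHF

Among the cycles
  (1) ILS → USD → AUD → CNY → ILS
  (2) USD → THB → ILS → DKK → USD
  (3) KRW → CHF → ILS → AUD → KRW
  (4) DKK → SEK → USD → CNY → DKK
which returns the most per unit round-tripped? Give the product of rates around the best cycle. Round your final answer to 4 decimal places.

(1) 0.316 × 1.35 × 4.9 × 0.449 = 0.93856
(2) 32.1 × 0.093 × 2.06 × 0.145 = 0.89171
(3) 0.000657 × 4.1 × 0.428 × 771 = 0.88889
(4) 1.31 × 0.108 × 6.69 × 0.948 = 0.89728
Highest is cycle (1) at 0.9386 (≤1, no arbitrage).

0.9386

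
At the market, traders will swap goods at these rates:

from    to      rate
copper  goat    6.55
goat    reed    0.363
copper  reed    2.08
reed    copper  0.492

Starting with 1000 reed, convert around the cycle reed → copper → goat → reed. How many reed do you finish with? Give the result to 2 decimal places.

1169.80

1000 reed × 0.492 = 492 copper
492 copper × 6.55 = 3222.6 goat
3222.6 goat × 0.363 = 1169.8038 reed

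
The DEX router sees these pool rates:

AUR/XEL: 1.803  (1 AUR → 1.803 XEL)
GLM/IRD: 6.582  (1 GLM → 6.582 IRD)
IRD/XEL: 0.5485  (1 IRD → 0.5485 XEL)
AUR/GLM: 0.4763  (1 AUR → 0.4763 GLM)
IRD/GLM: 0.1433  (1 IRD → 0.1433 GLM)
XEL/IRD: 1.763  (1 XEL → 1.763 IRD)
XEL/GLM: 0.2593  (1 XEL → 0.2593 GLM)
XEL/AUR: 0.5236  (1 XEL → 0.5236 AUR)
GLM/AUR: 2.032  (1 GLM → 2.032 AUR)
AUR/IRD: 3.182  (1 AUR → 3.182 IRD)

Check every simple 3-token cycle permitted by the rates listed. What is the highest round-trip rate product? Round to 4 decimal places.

AUR→XEL→GLM→AUR: 1.803 × 0.2593 × 2.032 = 0.95000
IRD→XEL→GLM→IRD: 0.5485 × 0.2593 × 6.582 = 0.93613
AUR→IRD→GLM→AUR: 3.182 × 0.1433 × 2.032 = 0.92655
AUR→IRD→XEL→AUR: 3.182 × 0.5485 × 0.5236 = 0.91385
Maximum is AUR→XEL→GLM→AUR at 0.9500; no arbitrage — every cycle loses value.

0.9500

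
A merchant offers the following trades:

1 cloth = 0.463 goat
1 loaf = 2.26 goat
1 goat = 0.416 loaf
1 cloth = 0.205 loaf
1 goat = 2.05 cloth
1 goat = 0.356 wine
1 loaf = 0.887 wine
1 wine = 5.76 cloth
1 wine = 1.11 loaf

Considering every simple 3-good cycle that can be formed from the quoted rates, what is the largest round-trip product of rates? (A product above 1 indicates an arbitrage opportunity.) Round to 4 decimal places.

cloth→loaf→wine→cloth: 0.205 × 0.887 × 5.76 = 1.04737
cloth→loaf→goat→cloth: 0.205 × 2.26 × 2.05 = 0.94977
cloth→goat→wine→cloth: 0.463 × 0.356 × 5.76 = 0.94941
wine→loaf→goat→wine: 1.11 × 2.26 × 0.356 = 0.89306
Maximum is cloth→loaf→wine→cloth at 1.0474; arbitrage exists.

1.0474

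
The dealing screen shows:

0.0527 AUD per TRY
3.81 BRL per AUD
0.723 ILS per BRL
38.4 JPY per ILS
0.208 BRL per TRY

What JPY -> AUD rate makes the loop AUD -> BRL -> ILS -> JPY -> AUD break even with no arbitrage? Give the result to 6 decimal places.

Known legs of the cycle: 3.81 × 0.723 × 38.4 = 105.777792
For no arbitrage the full-cycle product must be 1, so the missing rate is 1 / 105.777792 ≈ 0.00945378.

0.009454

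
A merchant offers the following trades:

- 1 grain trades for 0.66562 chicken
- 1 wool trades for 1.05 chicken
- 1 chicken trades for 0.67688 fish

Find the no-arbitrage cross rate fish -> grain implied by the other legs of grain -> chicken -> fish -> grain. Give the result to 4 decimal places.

2.2195

Known legs of the cycle: 0.66562 × 0.67688 = 0.4505448656
For no arbitrage the full-cycle product must be 1, so the missing rate is 1 / 0.4505448656 ≈ 2.219535.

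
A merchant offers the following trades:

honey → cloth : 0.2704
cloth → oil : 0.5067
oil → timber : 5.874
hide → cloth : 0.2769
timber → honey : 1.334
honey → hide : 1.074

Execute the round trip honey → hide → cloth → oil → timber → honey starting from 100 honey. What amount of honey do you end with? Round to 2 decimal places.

100 honey × 1.074 = 107.4 hide
107.4 hide × 0.2769 = 29.73906 cloth
29.73906 cloth × 0.5067 = 15.068781702 oil
15.068781702 oil × 5.874 = 88.514023717548 timber
88.514023717548 timber × 1.334 = 118.077707639209032 honey

118.08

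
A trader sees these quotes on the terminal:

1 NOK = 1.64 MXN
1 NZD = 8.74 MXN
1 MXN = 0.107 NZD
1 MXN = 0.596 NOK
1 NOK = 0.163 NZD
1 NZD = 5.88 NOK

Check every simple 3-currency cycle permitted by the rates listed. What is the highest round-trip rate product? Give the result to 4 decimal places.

MXN→NZD→NOK→MXN: 0.107 × 5.88 × 1.64 = 1.03182
MXN→NOK→NZD→MXN: 0.596 × 0.163 × 8.74 = 0.84907
Maximum is MXN→NZD→NOK→MXN at 1.0318; arbitrage exists.

1.0318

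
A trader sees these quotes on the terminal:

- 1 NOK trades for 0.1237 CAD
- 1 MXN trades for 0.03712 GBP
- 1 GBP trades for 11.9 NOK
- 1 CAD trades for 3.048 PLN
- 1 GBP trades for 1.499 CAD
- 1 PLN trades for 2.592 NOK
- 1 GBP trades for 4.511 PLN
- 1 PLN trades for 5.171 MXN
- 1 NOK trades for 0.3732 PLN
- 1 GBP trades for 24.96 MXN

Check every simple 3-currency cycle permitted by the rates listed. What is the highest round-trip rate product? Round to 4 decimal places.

0.9773

NOK→CAD→PLN→NOK: 0.1237 × 3.048 × 2.592 = 0.97728
GBP→PLN→MXN→GBP: 4.511 × 5.171 × 0.03712 = 0.86588
Maximum is NOK→CAD→PLN→NOK at 0.9773; no arbitrage — every cycle loses value.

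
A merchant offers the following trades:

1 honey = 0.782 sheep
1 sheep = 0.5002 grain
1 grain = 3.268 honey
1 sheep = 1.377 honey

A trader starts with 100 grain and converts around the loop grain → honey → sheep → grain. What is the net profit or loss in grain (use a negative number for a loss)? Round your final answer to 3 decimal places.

100 grain × 3.268 = 326.8 honey
326.8 honey × 0.782 = 255.5576 sheep
255.5576 sheep × 0.5002 = 127.82991152 grain
Net change: 127.82991152 − 100 = 27.82991152 grain

27.830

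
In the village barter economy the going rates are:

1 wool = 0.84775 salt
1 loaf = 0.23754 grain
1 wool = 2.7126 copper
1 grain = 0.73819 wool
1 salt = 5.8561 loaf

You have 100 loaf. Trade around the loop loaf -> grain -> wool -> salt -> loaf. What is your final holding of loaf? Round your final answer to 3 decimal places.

87.052

100 loaf × 0.23754 = 23.754 grain
23.754 grain × 0.73819 = 17.53496526 wool
17.53496526 wool × 0.84775 = 14.865266799165 salt
14.865266799165 salt × 5.8561 = 87.0524889025901565 loaf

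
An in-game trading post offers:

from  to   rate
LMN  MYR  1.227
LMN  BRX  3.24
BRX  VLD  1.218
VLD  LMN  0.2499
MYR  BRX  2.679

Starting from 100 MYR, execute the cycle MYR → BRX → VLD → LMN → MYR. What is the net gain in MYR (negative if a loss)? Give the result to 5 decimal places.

0.05316

100 MYR × 2.679 = 267.9 BRX
267.9 BRX × 1.218 = 326.3022 VLD
326.3022 VLD × 0.2499 = 81.54291978 LMN
81.54291978 LMN × 1.227 = 100.05316257006 MYR
Net change: 100.05316257006 − 100 = 0.05316257006 MYR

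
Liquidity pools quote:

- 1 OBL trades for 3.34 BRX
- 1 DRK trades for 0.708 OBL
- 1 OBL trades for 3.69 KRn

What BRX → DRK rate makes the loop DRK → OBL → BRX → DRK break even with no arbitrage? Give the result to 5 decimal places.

Known legs of the cycle: 0.708 × 3.34 = 2.36472
For no arbitrage the full-cycle product must be 1, so the missing rate is 1 / 2.36472 ≈ 0.4228830.

0.42288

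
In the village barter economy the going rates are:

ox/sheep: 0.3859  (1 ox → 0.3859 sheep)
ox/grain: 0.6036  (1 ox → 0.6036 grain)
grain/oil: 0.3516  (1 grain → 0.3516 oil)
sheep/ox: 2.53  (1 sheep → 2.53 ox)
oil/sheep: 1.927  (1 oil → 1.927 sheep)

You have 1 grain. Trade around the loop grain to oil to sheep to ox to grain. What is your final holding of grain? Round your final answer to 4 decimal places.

1 grain × 0.3516 = 0.3516 oil
0.3516 oil × 1.927 = 0.6775332 sheep
0.6775332 sheep × 2.53 = 1.714158996 ox
1.714158996 ox × 0.6036 = 1.0346663699856 grain

1.0347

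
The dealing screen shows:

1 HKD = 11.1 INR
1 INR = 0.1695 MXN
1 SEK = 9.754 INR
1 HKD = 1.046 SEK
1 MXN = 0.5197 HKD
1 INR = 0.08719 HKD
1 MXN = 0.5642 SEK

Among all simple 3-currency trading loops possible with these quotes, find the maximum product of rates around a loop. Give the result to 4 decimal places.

INR→MXN→HKD→INR: 0.1695 × 0.5197 × 11.1 = 0.97779
INR→MXN→SEK→INR: 0.1695 × 0.5642 × 9.754 = 0.93279
INR→HKD→SEK→INR: 0.08719 × 1.046 × 9.754 = 0.88957
Maximum is INR→MXN→HKD→INR at 0.9778; no arbitrage — every cycle loses value.

0.9778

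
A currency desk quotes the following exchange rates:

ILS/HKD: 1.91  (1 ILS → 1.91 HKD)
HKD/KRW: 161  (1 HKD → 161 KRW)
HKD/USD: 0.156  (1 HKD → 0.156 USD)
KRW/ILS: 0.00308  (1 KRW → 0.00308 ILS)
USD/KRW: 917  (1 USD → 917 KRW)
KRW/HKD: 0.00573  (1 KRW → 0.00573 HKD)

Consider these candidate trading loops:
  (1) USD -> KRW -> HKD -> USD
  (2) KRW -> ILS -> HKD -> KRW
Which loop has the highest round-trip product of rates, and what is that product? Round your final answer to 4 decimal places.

(1) 917 × 0.00573 × 0.156 = 0.81969
(2) 0.00308 × 1.91 × 161 = 0.94713
Highest is cycle (2) at 0.9471 (≤1, no arbitrage).

0.9471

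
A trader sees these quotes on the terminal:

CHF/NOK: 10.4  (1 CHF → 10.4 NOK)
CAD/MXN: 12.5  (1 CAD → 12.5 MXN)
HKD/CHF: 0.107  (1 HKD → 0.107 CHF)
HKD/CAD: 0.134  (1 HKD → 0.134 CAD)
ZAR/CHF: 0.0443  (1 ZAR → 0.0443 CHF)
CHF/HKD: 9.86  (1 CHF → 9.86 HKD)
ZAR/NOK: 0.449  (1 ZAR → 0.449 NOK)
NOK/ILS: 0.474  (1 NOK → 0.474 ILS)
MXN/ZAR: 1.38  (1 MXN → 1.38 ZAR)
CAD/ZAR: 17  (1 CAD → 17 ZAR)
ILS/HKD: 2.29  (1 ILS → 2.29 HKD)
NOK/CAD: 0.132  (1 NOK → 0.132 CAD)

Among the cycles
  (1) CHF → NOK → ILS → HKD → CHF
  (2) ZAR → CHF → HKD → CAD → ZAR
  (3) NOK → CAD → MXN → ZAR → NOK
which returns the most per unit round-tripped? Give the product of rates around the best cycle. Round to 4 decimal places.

1.2079

(1) 10.4 × 0.474 × 2.29 × 0.107 = 1.20790
(2) 0.0443 × 9.86 × 0.134 × 17 = 0.99503
(3) 0.132 × 12.5 × 1.38 × 0.449 = 1.02237
Highest is cycle (1) at 1.2079 (>1, arbitrage).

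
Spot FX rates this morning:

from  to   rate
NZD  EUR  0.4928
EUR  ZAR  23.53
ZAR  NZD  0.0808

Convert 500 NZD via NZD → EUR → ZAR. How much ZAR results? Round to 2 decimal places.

500 NZD × 0.4928 = 246.4 EUR
246.4 EUR × 23.53 = 5797.792 ZAR

5797.79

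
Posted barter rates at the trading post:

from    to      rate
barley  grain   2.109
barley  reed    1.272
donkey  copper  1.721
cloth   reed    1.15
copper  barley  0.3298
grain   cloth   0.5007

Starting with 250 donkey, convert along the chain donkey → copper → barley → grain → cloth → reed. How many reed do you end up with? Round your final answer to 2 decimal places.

172.32

250 donkey × 1.721 = 430.25 copper
430.25 copper × 0.3298 = 141.89645 barley
141.89645 barley × 2.109 = 299.25961305 grain
299.25961305 grain × 0.5007 = 149.839288254135 cloth
149.839288254135 cloth × 1.15 = 172.31518149225525 reed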